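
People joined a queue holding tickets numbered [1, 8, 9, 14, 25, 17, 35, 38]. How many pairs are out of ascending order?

Sweep left to right; for each value list the smaller values that follow it:
1 → none → 0
8 → none → 0
9 → none → 0
14 → none → 0
25 → 17 → 1
17 → none → 0
35 → none → 0
38 → none → 0
Sum: 0 + 0 + 0 + 0 + 1 + 0 + 0 + 0 = 1

1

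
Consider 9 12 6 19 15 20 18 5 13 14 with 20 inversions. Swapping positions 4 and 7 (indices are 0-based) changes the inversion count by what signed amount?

-1

Positions 4 and 7 hold 15 and 5; after swapping, the array is [9, 12, 6, 19, 5, 20, 18, 15, 13, 14].
Count, for each position, how many later elements it exceeds:
9: 2
12: 2
6: 1
19: 5
5: 0
20: 4
18: 3
15: 2
13: 0
14: 0
Sum: 2 + 2 + 1 + 5 + 0 + 4 + 3 + 2 + 0 + 0 = 19
Change: 19 − 20 = -1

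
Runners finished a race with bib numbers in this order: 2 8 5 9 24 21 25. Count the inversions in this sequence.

2 out-of-order pairs

For each element, count later entries that are smaller:
2 → none → 0
8 → 5 → 1
5 → none → 0
9 → none → 0
24 → 21 → 1
21 → none → 0
25 → none → 0
Sum: 0 + 1 + 0 + 0 + 1 + 0 + 0 = 2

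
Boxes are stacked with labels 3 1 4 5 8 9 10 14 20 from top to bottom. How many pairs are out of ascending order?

For each element, count later entries that are smaller:
3 → 1 → 1
1 → none → 0
4 → none → 0
5 → none → 0
8 → none → 0
9 → none → 0
10 → none → 0
14 → none → 0
20 → none → 0
Sum: 1 + 0 + 0 + 0 + 0 + 0 + 0 + 0 + 0 = 1

1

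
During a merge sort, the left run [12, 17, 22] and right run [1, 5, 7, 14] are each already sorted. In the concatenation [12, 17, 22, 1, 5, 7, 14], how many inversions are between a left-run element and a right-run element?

Take each right-half value and tally the left-half values above it:
r = 1: 12, 17, 22 → 3
r = 5: 12, 17, 22 → 3
r = 7: 12, 17, 22 → 3
r = 14: 17, 22 → 2
Cross-inversions: 3 + 3 + 3 + 2 = 11

Split inversions: 11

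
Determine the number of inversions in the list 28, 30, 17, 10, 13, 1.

13 inversions

Sweep left to right; for each value list the smaller values that follow it:
28: 4
30: 4
17: 3
10: 1
13: 1
1: 0
Sum: 4 + 4 + 3 + 1 + 1 + 0 = 13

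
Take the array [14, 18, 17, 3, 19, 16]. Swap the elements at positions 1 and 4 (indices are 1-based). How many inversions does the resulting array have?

Positions 1 and 4 hold 14 and 3; after swapping, the array is [3, 18, 17, 14, 19, 16].
Element-by-element contributions:
3 → none → 0
18 → 17, 14, 16 → 3
17 → 14, 16 → 2
14 → none → 0
19 → 16 → 1
16 → none → 0
Sum: 0 + 3 + 2 + 0 + 1 + 0 = 6

6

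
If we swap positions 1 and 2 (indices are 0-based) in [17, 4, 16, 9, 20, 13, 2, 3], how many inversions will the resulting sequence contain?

Positions 1 and 2 hold 4 and 16; after swapping, the array is [17, 16, 4, 9, 20, 13, 2, 3].
Count, for each position, how many later elements it exceeds:
17 → 16, 4, 9, 13, 2, 3 → 6
16 → 4, 9, 13, 2, 3 → 5
4 → 2, 3 → 2
9 → 2, 3 → 2
20 → 13, 2, 3 → 3
13 → 2, 3 → 2
2 → none → 0
3 → none → 0
Sum: 6 + 5 + 2 + 2 + 3 + 2 + 0 + 0 = 20

20 inversions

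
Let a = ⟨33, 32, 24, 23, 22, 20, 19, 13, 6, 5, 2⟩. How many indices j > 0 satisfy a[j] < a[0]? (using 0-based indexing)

10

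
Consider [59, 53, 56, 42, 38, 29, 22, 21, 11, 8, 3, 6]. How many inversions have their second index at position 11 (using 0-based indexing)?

10

The element at index 11 is 6.
Elements before it: 59, 53, 56, 42, 38, 29, 22, 21, 11, 8, 3
Those larger than 6: 59, 53, 56, 42, 38, 29, 22, 21, 11, 8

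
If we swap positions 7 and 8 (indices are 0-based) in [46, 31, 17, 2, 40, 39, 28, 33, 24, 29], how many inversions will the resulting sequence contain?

26

Positions 7 and 8 hold 33 and 24; after swapping, the array is [46, 31, 17, 2, 40, 39, 28, 24, 33, 29].
Count, for each position, how many later elements it exceeds:
46 → 31, 17, 2, 40, 39, 28, 24, 33, 29 → 9
31 → 17, 2, 28, 24, 29 → 5
17 → 2 → 1
2 → none → 0
40 → 39, 28, 24, 33, 29 → 5
39 → 28, 24, 33, 29 → 4
28 → 24 → 1
24 → none → 0
33 → 29 → 1
29 → none → 0
Sum: 9 + 5 + 1 + 0 + 5 + 4 + 1 + 0 + 1 + 0 = 26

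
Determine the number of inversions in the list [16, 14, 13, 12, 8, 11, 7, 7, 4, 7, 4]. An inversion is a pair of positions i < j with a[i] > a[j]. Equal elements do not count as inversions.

Inversions: 49

For each element, count later entries that are smaller:
16: 10
14: 9
13: 8
12: 7
8: 5
11: 5
7: 2
7: 2
4: 0
7: 1
4: 0
Sum: 10 + 9 + 8 + 7 + 5 + 5 + 2 + 2 + 0 + 1 + 0 = 49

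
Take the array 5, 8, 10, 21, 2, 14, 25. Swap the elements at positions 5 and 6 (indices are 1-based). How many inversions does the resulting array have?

6 inversions

Positions 5 and 6 hold 2 and 14; after swapping, the array is [5, 8, 10, 21, 14, 2, 25].
Sweep left to right; for each value list the smaller values that follow it:
5 → 2 → 1
8 → 2 → 1
10 → 2 → 1
21 → 14, 2 → 2
14 → 2 → 1
2 → none → 0
25 → none → 0
Sum: 1 + 1 + 1 + 2 + 1 + 0 + 0 = 6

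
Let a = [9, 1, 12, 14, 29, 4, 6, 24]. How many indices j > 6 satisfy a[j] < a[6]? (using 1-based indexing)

The element at index 6 is 4.
Elements after it: 6, 24
None of them are smaller than 4.

0 such elements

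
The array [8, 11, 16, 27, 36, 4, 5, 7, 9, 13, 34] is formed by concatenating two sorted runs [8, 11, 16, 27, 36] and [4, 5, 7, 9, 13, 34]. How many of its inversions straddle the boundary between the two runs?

23 cross-inversions

Take each right-half value and tally the left-half values above it:
r = 4: 8, 11, 16, 27, 36 → 5
r = 5: 8, 11, 16, 27, 36 → 5
r = 7: 8, 11, 16, 27, 36 → 5
r = 9: 11, 16, 27, 36 → 4
r = 13: 16, 27, 36 → 3
r = 34: 36 → 1
Cross-inversions: 5 + 5 + 5 + 4 + 3 + 1 = 23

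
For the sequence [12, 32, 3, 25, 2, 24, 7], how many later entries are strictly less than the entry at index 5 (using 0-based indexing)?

The element at index 5 is 24.
Elements after it: 7
Those smaller than 24: 7

1 such element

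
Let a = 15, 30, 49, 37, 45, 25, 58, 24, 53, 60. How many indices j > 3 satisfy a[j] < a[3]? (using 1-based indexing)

The element at index 3 is 49.
Elements after it: 37, 45, 25, 58, 24, 53, 60
Those smaller than 49: 37, 45, 25, 24

4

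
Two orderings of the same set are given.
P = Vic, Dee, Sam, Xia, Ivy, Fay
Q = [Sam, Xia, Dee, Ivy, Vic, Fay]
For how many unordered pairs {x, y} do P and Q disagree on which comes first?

There are 6 disagreeing pairs.

Assign each item its position (1..6) in the first ordering, then rewrite the second ordering as that position sequence:
positions: Vic→1, Dee→2, Sam→3, Xia→4, Ivy→5, Fay→6
second ordering as positions: [3, 4, 2, 5, 1, 6]
Discordant pairs = inversions in this position sequence.
3: 2, 1 → 2
4: 2, 1 → 2
2: 1 → 1
5: 1 → 1
1: 0
6: 0
Total: 2 + 2 + 1 + 1 + 0 + 0 = 6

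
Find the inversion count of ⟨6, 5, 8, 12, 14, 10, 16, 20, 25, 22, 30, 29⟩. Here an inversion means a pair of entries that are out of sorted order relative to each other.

Inversions: 5

Element-by-element contributions:
6 → 5 → 1
5 → none → 0
8 → none → 0
12 → 10 → 1
14 → 10 → 1
10 → none → 0
16 → none → 0
20 → none → 0
25 → 22 → 1
22 → none → 0
30 → 29 → 1
29 → none → 0
Sum: 1 + 0 + 0 + 1 + 1 + 0 + 0 + 0 + 1 + 0 + 1 + 0 = 5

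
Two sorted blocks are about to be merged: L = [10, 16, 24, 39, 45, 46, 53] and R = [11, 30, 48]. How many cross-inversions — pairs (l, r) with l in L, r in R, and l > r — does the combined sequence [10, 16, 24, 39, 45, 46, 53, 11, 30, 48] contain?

Count, for every r in R, how many entries of L exceed r:
r = 11: 16, 24, 39, 45, 46, 53 → 6
r = 30: 39, 45, 46, 53 → 4
r = 48: 53 → 1
Cross-inversions: 6 + 4 + 1 = 11

11 split inversions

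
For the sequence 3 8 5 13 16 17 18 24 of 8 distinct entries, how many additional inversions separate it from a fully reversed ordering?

Maximum inversions for 8 distinct elements is C(8, 2) = 8·7/2 = 28.
Current inversions — for each element, count later smaller elements:
3: 0
8: 1
5: 0
13: 0
16: 0
17: 0
18: 0
24: 0
Current total: 0 + 1 + 0 + 0 + 0 + 0 + 0 + 0 = 1
Shortfall: 28 − 1 = 27

27 inversions short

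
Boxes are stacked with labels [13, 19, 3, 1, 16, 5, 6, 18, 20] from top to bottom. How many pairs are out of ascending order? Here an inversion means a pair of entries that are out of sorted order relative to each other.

13

Sweep left to right; for each value list the smaller values that follow it:
13: 4
19: 6
3: 1
1: 0
16: 2
5: 0
6: 0
18: 0
20: 0
Sum: 4 + 6 + 1 + 0 + 2 + 0 + 0 + 0 + 0 = 13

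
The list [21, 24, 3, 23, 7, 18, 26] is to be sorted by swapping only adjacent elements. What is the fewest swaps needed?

9 swaps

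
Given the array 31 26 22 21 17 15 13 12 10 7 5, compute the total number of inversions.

55 inversions

Sweep left to right; for each value list the smaller values that follow it:
31 → 26, 22, 21, 17, 15, 13, 12, 10, 7, 5 → 10
26 → 22, 21, 17, 15, 13, 12, 10, 7, 5 → 9
22 → 21, 17, 15, 13, 12, 10, 7, 5 → 8
21 → 17, 15, 13, 12, 10, 7, 5 → 7
17 → 15, 13, 12, 10, 7, 5 → 6
15 → 13, 12, 10, 7, 5 → 5
13 → 12, 10, 7, 5 → 4
12 → 10, 7, 5 → 3
10 → 7, 5 → 2
7 → 5 → 1
5 → none → 0
Sum: 10 + 9 + 8 + 7 + 6 + 5 + 4 + 3 + 2 + 1 + 0 = 55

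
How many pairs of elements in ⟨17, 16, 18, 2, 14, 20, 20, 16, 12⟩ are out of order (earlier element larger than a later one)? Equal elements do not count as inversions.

18

Sweep left to right; for each value list the smaller values that follow it:
17 → 16, 2, 14, 16, 12 → 5
16 → 2, 14, 12 → 3
18 → 2, 14, 16, 12 → 4
2 → none → 0
14 → 12 → 1
20 → 16, 12 → 2
20 → 16, 12 → 2
16 → 12 → 1
12 → none → 0
Sum: 5 + 3 + 4 + 0 + 1 + 2 + 2 + 1 + 0 = 18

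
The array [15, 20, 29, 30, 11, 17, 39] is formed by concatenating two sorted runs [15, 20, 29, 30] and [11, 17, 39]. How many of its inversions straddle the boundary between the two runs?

For each element r of the right run, count left-run elements greater than r:
r = 11: 15, 20, 29, 30 → 4
r = 17: 20, 29, 30 → 3
r = 39: none → 0
Cross-inversions: 4 + 3 + 0 = 7

7 split inversions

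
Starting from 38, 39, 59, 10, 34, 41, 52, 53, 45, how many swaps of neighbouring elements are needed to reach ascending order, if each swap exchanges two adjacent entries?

12 adjacent swaps

Each adjacent swap fixes exactly one inversion, so the minimum swap count equals the number of inversions.
Count inversions — for each element, later elements that are smaller:
38: 10, 34 → 2
39: 10, 34 → 2
59: 10, 34, 41, 52, 53, 45 → 6
10: none → 0
34: none → 0
41: none → 0
52: 45 → 1
53: 45 → 1
45: none → 0
Total inversions: 2 + 2 + 6 + 0 + 0 + 0 + 1 + 1 + 0 = 12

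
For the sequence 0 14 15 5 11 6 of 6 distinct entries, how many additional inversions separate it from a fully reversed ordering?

Maximum inversions for 6 distinct elements is C(6, 2) = 6·5/2 = 15.
Current inversions — for each element, count later smaller elements:
0: 0
14: 3
15: 3
5: 0
11: 1
6: 0
Current total: 0 + 3 + 3 + 0 + 1 + 0 = 7
Shortfall: 15 − 7 = 8

8 inversions short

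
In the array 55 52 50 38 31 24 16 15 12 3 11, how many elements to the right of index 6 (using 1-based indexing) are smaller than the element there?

The element at index 6 is 24.
Elements after it: 16, 15, 12, 3, 11
Those smaller than 24: 16, 15, 12, 3, 11

5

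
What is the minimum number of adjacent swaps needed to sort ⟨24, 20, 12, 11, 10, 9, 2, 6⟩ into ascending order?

There are 27 adjacent swaps.

Minimum adjacent swaps = number of inversions (each swap of adjacent out-of-order elements removes one inversion and no swap can remove more).
Count inversions — for each element, later elements that are smaller:
24: 20, 12, 11, 10, 9, 2, 6 → 7
20: 12, 11, 10, 9, 2, 6 → 6
12: 11, 10, 9, 2, 6 → 5
11: 10, 9, 2, 6 → 4
10: 9, 2, 6 → 3
9: 2, 6 → 2
2: none → 0
6: none → 0
Total inversions: 7 + 6 + 5 + 4 + 3 + 2 + 0 + 0 = 27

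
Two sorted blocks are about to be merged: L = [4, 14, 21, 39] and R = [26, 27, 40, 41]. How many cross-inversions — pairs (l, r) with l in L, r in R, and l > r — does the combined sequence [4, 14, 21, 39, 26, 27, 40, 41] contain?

2 split inversions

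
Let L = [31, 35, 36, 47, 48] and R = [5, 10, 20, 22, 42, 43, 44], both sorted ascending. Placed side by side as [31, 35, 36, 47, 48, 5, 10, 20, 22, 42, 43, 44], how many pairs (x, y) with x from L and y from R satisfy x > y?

For each element r of the right run, count left-run elements greater than r:
r = 5: 31, 35, 36, 47, 48 → 5
r = 10: 31, 35, 36, 47, 48 → 5
r = 20: 31, 35, 36, 47, 48 → 5
r = 22: 31, 35, 36, 47, 48 → 5
r = 42: 47, 48 → 2
r = 43: 47, 48 → 2
r = 44: 47, 48 → 2
Cross-inversions: 5 + 5 + 5 + 5 + 2 + 2 + 2 = 26

Split inversions: 26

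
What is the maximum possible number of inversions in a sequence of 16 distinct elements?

120

The maximum occurs when the array is in strictly decreasing order: every one of the C(16, 2) pairs is inverted.
C(16, 2) = 16·15/2 = 120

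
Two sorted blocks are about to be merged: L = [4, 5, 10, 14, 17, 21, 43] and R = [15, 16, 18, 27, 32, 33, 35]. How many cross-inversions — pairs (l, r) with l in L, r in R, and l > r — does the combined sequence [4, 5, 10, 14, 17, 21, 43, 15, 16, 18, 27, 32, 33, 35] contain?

12

For each element r of the right run, count left-run elements greater than r:
r = 15: 17, 21, 43 → 3
r = 16: 17, 21, 43 → 3
r = 18: 21, 43 → 2
r = 27: 43 → 1
r = 32: 43 → 1
r = 33: 43 → 1
r = 35: 43 → 1
Cross-inversions: 3 + 3 + 2 + 1 + 1 + 1 + 1 = 12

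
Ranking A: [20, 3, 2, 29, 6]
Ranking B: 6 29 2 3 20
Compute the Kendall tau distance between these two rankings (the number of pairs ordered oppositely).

10

Assign each item its position (1..5) in the first ordering, then rewrite the second ordering as that position sequence:
positions: 20→1, 3→2, 2→3, 29→4, 6→5
second ordering as positions: [5, 4, 3, 2, 1]
Discordant pairs = inversions in this position sequence.
5: 4, 3, 2, 1 → 4
4: 3, 2, 1 → 3
3: 2, 1 → 2
2: 1 → 1
1: 0
Total: 4 + 3 + 2 + 1 + 0 = 10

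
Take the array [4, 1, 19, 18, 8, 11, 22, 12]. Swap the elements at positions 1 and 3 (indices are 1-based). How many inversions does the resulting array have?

Positions 1 and 3 hold 4 and 19; after swapping, the array is [19, 1, 4, 18, 8, 11, 22, 12].
For each element, count later entries that are smaller:
19 → 1, 4, 18, 8, 11, 12 → 6
1 → none → 0
4 → none → 0
18 → 8, 11, 12 → 3
8 → none → 0
11 → none → 0
22 → 12 → 1
12 → none → 0
Sum: 6 + 0 + 0 + 3 + 0 + 0 + 1 + 0 = 10

10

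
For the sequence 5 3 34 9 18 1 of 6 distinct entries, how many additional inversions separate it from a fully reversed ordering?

Maximum inversions for 6 distinct elements is C(6, 2) = 6·5/2 = 15.
Current inversions — for each element, count later smaller elements:
5: 2
3: 1
34: 3
9: 1
18: 1
1: 0
Current total: 2 + 1 + 3 + 1 + 1 + 0 = 8
Shortfall: 15 − 8 = 7

7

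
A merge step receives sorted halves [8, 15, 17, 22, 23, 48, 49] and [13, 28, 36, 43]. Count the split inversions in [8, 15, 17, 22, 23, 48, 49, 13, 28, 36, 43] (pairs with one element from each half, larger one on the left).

For each element r of the right run, count left-run elements greater than r:
r = 13: 15, 17, 22, 23, 48, 49 → 6
r = 28: 48, 49 → 2
r = 36: 48, 49 → 2
r = 43: 48, 49 → 2
Cross-inversions: 6 + 2 + 2 + 2 = 12

12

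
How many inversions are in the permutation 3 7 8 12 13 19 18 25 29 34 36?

For each element, count later entries that are smaller:
3 → none → 0
7 → none → 0
8 → none → 0
12 → none → 0
13 → none → 0
19 → 18 → 1
18 → none → 0
25 → none → 0
29 → none → 0
34 → none → 0
36 → none → 0
Sum: 0 + 0 + 0 + 0 + 0 + 1 + 0 + 0 + 0 + 0 + 0 = 1

1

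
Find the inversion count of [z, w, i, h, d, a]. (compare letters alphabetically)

There are 15 out-of-order pairs.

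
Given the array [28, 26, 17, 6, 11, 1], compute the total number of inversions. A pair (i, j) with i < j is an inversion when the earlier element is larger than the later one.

14 inversions

Count, for each position, how many later elements it exceeds:
28: 5
26: 4
17: 3
6: 1
11: 1
1: 0
Sum: 5 + 4 + 3 + 1 + 1 + 0 = 14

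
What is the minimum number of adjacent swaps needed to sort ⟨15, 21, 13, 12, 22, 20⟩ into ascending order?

7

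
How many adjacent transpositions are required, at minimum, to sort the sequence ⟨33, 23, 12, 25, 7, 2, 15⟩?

Each adjacent swap fixes exactly one inversion, so the minimum swap count equals the number of inversions.
Count inversions — for each element, later elements that are smaller:
33: 23, 12, 25, 7, 2, 15 → 6
23: 12, 7, 2, 15 → 4
12: 7, 2 → 2
25: 7, 2, 15 → 3
7: 2 → 1
2: none → 0
15: none → 0
Total inversions: 6 + 4 + 2 + 3 + 1 + 0 + 0 = 16

Swaps: 16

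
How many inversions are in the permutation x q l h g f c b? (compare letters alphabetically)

Count, for each position, how many later elements it exceeds:
x: 7
q: 6
l: 5
h: 4
g: 3
f: 2
c: 1
b: 0
Sum: 7 + 6 + 5 + 4 + 3 + 2 + 1 + 0 = 28

28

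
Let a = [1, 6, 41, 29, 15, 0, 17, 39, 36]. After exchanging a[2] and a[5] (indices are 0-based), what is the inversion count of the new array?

8 inversions

Positions 2 and 5 hold 41 and 0; after swapping, the array is [1, 6, 0, 29, 15, 41, 17, 39, 36].
Element-by-element contributions:
1 → 0 → 1
6 → 0 → 1
0 → none → 0
29 → 15, 17 → 2
15 → none → 0
41 → 17, 39, 36 → 3
17 → none → 0
39 → 36 → 1
36 → none → 0
Sum: 1 + 1 + 0 + 2 + 0 + 3 + 0 + 1 + 0 = 8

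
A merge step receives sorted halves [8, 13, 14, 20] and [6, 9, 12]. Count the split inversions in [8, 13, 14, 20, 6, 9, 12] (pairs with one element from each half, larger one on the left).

Count, for every r in R, how many entries of L exceed r:
r = 6: 8, 13, 14, 20 → 4
r = 9: 13, 14, 20 → 3
r = 12: 13, 14, 20 → 3
Cross-inversions: 4 + 3 + 3 = 10

There are 10 split inversions.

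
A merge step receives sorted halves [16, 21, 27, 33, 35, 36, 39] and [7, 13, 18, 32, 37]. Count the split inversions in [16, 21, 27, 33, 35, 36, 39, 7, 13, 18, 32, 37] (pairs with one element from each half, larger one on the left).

25 split inversions

Count, for every r in R, how many entries of L exceed r:
r = 7: 16, 21, 27, 33, 35, 36, 39 → 7
r = 13: 16, 21, 27, 33, 35, 36, 39 → 7
r = 18: 21, 27, 33, 35, 36, 39 → 6
r = 32: 33, 35, 36, 39 → 4
r = 37: 39 → 1
Cross-inversions: 7 + 7 + 6 + 4 + 1 = 25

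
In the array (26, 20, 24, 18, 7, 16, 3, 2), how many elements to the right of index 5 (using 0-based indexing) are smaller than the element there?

2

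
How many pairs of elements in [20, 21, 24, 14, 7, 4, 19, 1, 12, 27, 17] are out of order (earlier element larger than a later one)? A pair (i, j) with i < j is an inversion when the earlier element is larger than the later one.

Element-by-element contributions:
20 → 14, 7, 4, 19, 1, 12, 17 → 7
21 → 14, 7, 4, 19, 1, 12, 17 → 7
24 → 14, 7, 4, 19, 1, 12, 17 → 7
14 → 7, 4, 1, 12 → 4
7 → 4, 1 → 2
4 → 1 → 1
19 → 1, 12, 17 → 3
1 → none → 0
12 → none → 0
27 → 17 → 1
17 → none → 0
Sum: 7 + 7 + 7 + 4 + 2 + 1 + 3 + 0 + 0 + 1 + 0 = 32

32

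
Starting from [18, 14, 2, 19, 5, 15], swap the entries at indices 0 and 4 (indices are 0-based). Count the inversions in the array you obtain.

Inversions: 5

Positions 0 and 4 hold 18 and 5; after swapping, the array is [5, 14, 2, 19, 18, 15].
Sweep left to right; for each value list the smaller values that follow it:
5: 1
14: 1
2: 0
19: 2
18: 1
15: 0
Sum: 1 + 1 + 0 + 2 + 1 + 0 = 5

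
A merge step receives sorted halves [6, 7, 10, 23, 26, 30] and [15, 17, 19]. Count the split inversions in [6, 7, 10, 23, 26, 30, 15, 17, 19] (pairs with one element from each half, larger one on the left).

9

Count, for every r in R, how many entries of L exceed r:
r = 15: 23, 26, 30 → 3
r = 17: 23, 26, 30 → 3
r = 19: 23, 26, 30 → 3
Cross-inversions: 3 + 3 + 3 = 9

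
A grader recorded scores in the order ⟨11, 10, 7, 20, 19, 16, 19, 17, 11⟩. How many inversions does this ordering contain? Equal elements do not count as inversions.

For each element, count later entries that are smaller:
11: 2
10: 1
7: 0
20: 5
19: 3
16: 1
19: 2
17: 1
11: 0
Sum: 2 + 1 + 0 + 5 + 3 + 1 + 2 + 1 + 0 = 15

15 inversions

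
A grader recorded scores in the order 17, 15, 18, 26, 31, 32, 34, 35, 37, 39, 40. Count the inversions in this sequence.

Sweep left to right; for each value list the smaller values that follow it:
17: 1
15: 0
18: 0
26: 0
31: 0
32: 0
34: 0
35: 0
37: 0
39: 0
40: 0
Sum: 1 + 0 + 0 + 0 + 0 + 0 + 0 + 0 + 0 + 0 + 0 = 1

1 inversion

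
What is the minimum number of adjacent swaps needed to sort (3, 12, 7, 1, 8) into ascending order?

5 swaps

Each adjacent swap fixes exactly one inversion, so the minimum swap count equals the number of inversions.
Count inversions — for each element, later elements that are smaller:
3: 1 → 1
12: 7, 1, 8 → 3
7: 1 → 1
1: none → 0
8: none → 0
Total inversions: 1 + 3 + 1 + 0 + 0 = 5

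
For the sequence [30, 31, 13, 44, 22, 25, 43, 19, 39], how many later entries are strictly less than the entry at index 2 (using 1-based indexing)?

4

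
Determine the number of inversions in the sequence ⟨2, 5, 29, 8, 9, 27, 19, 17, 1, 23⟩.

18

For each element, count later entries that are smaller:
2: 1
5: 1
29: 7
8: 1
9: 1
27: 4
19: 2
17: 1
1: 0
23: 0
Sum: 1 + 1 + 7 + 1 + 1 + 4 + 2 + 1 + 0 + 0 = 18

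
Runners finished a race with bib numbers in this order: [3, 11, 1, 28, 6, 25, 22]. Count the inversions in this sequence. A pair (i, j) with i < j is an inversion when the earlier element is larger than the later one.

7 inversions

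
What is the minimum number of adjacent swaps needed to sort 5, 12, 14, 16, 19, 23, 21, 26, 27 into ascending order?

1

Each adjacent swap fixes exactly one inversion, so the minimum swap count equals the number of inversions.
Count inversions — for each element, later elements that are smaller:
5: none → 0
12: none → 0
14: none → 0
16: none → 0
19: none → 0
23: 21 → 1
21: none → 0
26: none → 0
27: none → 0
Total inversions: 0 + 0 + 0 + 0 + 0 + 1 + 0 + 0 + 0 = 1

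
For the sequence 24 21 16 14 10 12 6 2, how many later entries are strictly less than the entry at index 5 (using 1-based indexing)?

The element at index 5 is 10.
Elements after it: 12, 6, 2
Those smaller than 10: 6, 2

2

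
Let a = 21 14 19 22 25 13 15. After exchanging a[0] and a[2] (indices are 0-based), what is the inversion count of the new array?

10

Positions 0 and 2 hold 21 and 19; after swapping, the array is [19, 14, 21, 22, 25, 13, 15].
Element-by-element contributions:
19: 3
14: 1
21: 2
22: 2
25: 2
13: 0
15: 0
Sum: 3 + 1 + 2 + 2 + 2 + 0 + 0 = 10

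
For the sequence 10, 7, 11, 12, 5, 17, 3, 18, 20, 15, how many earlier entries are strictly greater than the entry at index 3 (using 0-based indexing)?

0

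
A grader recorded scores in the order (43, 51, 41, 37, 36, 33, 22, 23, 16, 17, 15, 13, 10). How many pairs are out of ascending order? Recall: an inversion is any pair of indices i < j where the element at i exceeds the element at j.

75

For each element, count later entries that are smaller:
43 → 41, 37, 36, 33, 22, 23, 16, 17, 15, 13, 10 → 11
51 → 41, 37, 36, 33, 22, 23, 16, 17, 15, 13, 10 → 11
41 → 37, 36, 33, 22, 23, 16, 17, 15, 13, 10 → 10
37 → 36, 33, 22, 23, 16, 17, 15, 13, 10 → 9
36 → 33, 22, 23, 16, 17, 15, 13, 10 → 8
33 → 22, 23, 16, 17, 15, 13, 10 → 7
22 → 16, 17, 15, 13, 10 → 5
23 → 16, 17, 15, 13, 10 → 5
16 → 15, 13, 10 → 3
17 → 15, 13, 10 → 3
15 → 13, 10 → 2
13 → 10 → 1
10 → none → 0
Sum: 11 + 11 + 10 + 9 + 8 + 7 + 5 + 5 + 3 + 3 + 2 + 1 + 0 = 75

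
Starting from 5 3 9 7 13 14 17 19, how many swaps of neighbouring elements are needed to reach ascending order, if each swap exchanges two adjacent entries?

Each adjacent swap fixes exactly one inversion, so the minimum swap count equals the number of inversions.
Count inversions — for each element, later elements that are smaller:
5: 3 → 1
3: none → 0
9: 7 → 1
7: none → 0
13: none → 0
14: none → 0
17: none → 0
19: none → 0
Total inversions: 1 + 0 + 1 + 0 + 0 + 0 + 0 + 0 = 2

Swaps: 2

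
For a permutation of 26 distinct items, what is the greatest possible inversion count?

There are 325 inversions.

A reversed (strictly descending) arrangement makes every pair an inversion, giving C(26, 2) inversions.
C(26, 2) = 26·25/2 = 325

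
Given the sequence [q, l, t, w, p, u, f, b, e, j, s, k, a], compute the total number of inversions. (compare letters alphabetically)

Count, for each position, how many later elements it exceeds:
q: 8
l: 6
t: 8
w: 9
p: 6
u: 7
f: 3
b: 1
e: 1
j: 1
s: 2
k: 1
a: 0
Sum: 8 + 6 + 8 + 9 + 6 + 7 + 3 + 1 + 1 + 1 + 2 + 1 + 0 = 53

53 inversions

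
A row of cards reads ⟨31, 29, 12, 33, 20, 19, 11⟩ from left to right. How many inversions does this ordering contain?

16 inversions

For each element, count later entries that are smaller:
31 → 29, 12, 20, 19, 11 → 5
29 → 12, 20, 19, 11 → 4
12 → 11 → 1
33 → 20, 19, 11 → 3
20 → 19, 11 → 2
19 → 11 → 1
11 → none → 0
Sum: 5 + 4 + 1 + 3 + 2 + 1 + 0 = 16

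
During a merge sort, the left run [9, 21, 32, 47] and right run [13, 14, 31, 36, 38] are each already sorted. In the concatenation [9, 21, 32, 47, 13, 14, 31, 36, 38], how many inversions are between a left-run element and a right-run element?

Count, for every r in R, how many entries of L exceed r:
r = 13: 21, 32, 47 → 3
r = 14: 21, 32, 47 → 3
r = 31: 32, 47 → 2
r = 36: 47 → 1
r = 38: 47 → 1
Cross-inversions: 3 + 3 + 2 + 1 + 1 = 10

10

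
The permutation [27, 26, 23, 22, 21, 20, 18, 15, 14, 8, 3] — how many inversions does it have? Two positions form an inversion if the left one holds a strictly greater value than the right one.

Inversions: 55

Count, for each position, how many later elements it exceeds:
27 → 26, 23, 22, 21, 20, 18, 15, 14, 8, 3 → 10
26 → 23, 22, 21, 20, 18, 15, 14, 8, 3 → 9
23 → 22, 21, 20, 18, 15, 14, 8, 3 → 8
22 → 21, 20, 18, 15, 14, 8, 3 → 7
21 → 20, 18, 15, 14, 8, 3 → 6
20 → 18, 15, 14, 8, 3 → 5
18 → 15, 14, 8, 3 → 4
15 → 14, 8, 3 → 3
14 → 8, 3 → 2
8 → 3 → 1
3 → none → 0
Sum: 10 + 9 + 8 + 7 + 6 + 5 + 4 + 3 + 2 + 1 + 0 = 55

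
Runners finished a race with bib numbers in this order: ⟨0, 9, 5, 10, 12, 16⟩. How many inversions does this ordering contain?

There is 1 inversion.

Listing every pair i<j with a[i]>a[j] (using 0-based positions):
(1,2): 9 > 5
That's 1 pair.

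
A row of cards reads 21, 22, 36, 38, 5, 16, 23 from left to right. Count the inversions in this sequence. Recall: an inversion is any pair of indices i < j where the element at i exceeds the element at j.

10 inversions

Sweep left to right; for each value list the smaller values that follow it:
21 → 5, 16 → 2
22 → 5, 16 → 2
36 → 5, 16, 23 → 3
38 → 5, 16, 23 → 3
5 → none → 0
16 → none → 0
23 → none → 0
Sum: 2 + 2 + 3 + 3 + 0 + 0 + 0 = 10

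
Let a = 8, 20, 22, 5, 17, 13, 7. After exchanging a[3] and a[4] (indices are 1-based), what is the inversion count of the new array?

Inversions: 12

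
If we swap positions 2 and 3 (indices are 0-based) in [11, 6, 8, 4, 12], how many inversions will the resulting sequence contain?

4

Positions 2 and 3 hold 8 and 4; after swapping, the array is [11, 6, 4, 8, 12].
Sweep left to right; for each value list the smaller values that follow it:
11 → 6, 4, 8 → 3
6 → 4 → 1
4 → none → 0
8 → none → 0
12 → none → 0
Sum: 3 + 1 + 0 + 0 + 0 = 4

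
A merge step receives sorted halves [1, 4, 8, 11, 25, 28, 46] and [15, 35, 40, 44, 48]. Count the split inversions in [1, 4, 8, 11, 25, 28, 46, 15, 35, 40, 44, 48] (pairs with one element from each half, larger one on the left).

6 cross-inversions

Take each right-half value and tally the left-half values above it:
r = 15: 25, 28, 46 → 3
r = 35: 46 → 1
r = 40: 46 → 1
r = 44: 46 → 1
r = 48: none → 0
Cross-inversions: 3 + 1 + 1 + 1 + 0 = 6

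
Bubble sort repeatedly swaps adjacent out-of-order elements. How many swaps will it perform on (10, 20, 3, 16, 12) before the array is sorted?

5 adjacent swaps

Each adjacent swap fixes exactly one inversion, so the minimum swap count equals the number of inversions.
Count inversions — for each element, later elements that are smaller:
10: 3 → 1
20: 3, 16, 12 → 3
3: none → 0
16: 12 → 1
12: none → 0
Total inversions: 1 + 3 + 0 + 1 + 0 = 5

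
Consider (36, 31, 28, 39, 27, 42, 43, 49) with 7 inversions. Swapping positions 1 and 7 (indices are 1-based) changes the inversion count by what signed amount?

Positions 1 and 7 hold 36 and 43; after swapping, the array is [43, 31, 28, 39, 27, 42, 36, 49].
For each element, count later entries that are smaller:
43: 6
31: 2
28: 1
39: 2
27: 0
42: 1
36: 0
49: 0
Sum: 6 + 2 + 1 + 2 + 0 + 1 + 0 + 0 = 12
Change: 12 − 7 = +5

+5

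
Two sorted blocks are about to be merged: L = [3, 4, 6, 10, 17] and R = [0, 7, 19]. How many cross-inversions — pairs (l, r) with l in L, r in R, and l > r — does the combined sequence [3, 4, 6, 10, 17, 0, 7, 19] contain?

For each element r of the right run, count left-run elements greater than r:
r = 0: 3, 4, 6, 10, 17 → 5
r = 7: 10, 17 → 2
r = 19: none → 0
Cross-inversions: 5 + 2 + 0 = 7

Split inversions: 7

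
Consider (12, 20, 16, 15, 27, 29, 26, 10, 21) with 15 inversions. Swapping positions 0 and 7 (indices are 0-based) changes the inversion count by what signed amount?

-1

Positions 0 and 7 hold 12 and 10; after swapping, the array is [10, 20, 16, 15, 27, 29, 26, 12, 21].
For each element, count later entries that are smaller:
10 → none → 0
20 → 16, 15, 12 → 3
16 → 15, 12 → 2
15 → 12 → 1
27 → 26, 12, 21 → 3
29 → 26, 12, 21 → 3
26 → 12, 21 → 2
12 → none → 0
21 → none → 0
Sum: 0 + 3 + 2 + 1 + 3 + 3 + 2 + 0 + 0 = 14
Change: 14 − 15 = -1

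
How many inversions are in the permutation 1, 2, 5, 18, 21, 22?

0

Listing every pair i<j with a[i]>a[j] (using 0-based positions):
(none)
That's 0 pairs.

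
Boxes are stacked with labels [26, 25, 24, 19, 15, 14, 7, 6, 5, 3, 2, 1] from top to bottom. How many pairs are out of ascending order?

66

Count, for each position, how many later elements it exceeds:
26: 11
25: 10
24: 9
19: 8
15: 7
14: 6
7: 5
6: 4
5: 3
3: 2
2: 1
1: 0
Sum: 11 + 10 + 9 + 8 + 7 + 6 + 5 + 4 + 3 + 2 + 1 + 0 = 66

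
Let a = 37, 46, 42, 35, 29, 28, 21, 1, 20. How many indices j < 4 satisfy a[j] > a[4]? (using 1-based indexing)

3

The element at index 4 is 35.
Elements before it: 37, 46, 42
Those larger than 35: 37, 46, 42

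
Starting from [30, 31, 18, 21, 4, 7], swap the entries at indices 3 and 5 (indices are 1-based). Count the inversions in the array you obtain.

11 inversions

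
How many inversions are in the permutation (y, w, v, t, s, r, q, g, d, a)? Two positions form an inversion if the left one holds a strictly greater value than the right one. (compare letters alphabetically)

For each element, count later entries that are smaller:
y → w, v, t, s, r, q, g, d, a → 9
w → v, t, s, r, q, g, d, a → 8
v → t, s, r, q, g, d, a → 7
t → s, r, q, g, d, a → 6
s → r, q, g, d, a → 5
r → q, g, d, a → 4
q → g, d, a → 3
g → d, a → 2
d → a → 1
a → none → 0
Sum: 9 + 8 + 7 + 6 + 5 + 4 + 3 + 2 + 1 + 0 = 45

45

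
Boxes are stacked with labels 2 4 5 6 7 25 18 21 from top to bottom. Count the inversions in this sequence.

Element-by-element contributions:
2: 0
4: 0
5: 0
6: 0
7: 0
25: 2
18: 0
21: 0
Sum: 0 + 0 + 0 + 0 + 0 + 2 + 0 + 0 = 2

2 out-of-order pairs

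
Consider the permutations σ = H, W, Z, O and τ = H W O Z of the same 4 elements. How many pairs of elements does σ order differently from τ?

Assign each item its position (1..4) in the first ordering, then rewrite the second ordering as that position sequence:
positions: H→1, W→2, Z→3, O→4
second ordering as positions: [1, 2, 4, 3]
Discordant pairs = inversions in this position sequence.
1: 0
2: 0
4: 3 → 1
3: 0
Total: 0 + 0 + 1 + 0 = 1

1 discordant pair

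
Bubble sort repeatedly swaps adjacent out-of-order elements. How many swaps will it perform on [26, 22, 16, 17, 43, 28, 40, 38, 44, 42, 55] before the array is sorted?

Minimum adjacent swaps = number of inversions (each swap of adjacent out-of-order elements removes one inversion and no swap can remove more).
Count inversions — for each element, later elements that are smaller:
26: 22, 16, 17 → 3
22: 16, 17 → 2
16: none → 0
17: none → 0
43: 28, 40, 38, 42 → 4
28: none → 0
40: 38 → 1
38: none → 0
44: 42 → 1
42: none → 0
55: none → 0
Total inversions: 3 + 2 + 0 + 0 + 4 + 0 + 1 + 0 + 1 + 0 + 0 = 11

11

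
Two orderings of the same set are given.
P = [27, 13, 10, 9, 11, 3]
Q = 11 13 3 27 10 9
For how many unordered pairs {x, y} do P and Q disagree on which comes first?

Assign each item its position (1..6) in the first ordering, then rewrite the second ordering as that position sequence:
positions: 27→1, 13→2, 10→3, 9→4, 11→5, 3→6
second ordering as positions: [5, 2, 6, 1, 3, 4]
Discordant pairs = inversions in this position sequence.
5: 2, 1, 3, 4 → 4
2: 1 → 1
6: 1, 3, 4 → 3
1: 0
3: 0
4: 0
Total: 4 + 1 + 3 + 0 + 0 + 0 = 8

8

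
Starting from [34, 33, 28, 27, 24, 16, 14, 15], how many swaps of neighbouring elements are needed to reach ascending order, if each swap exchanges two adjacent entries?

Minimum adjacent swaps = number of inversions (each swap of adjacent out-of-order elements removes one inversion and no swap can remove more).
Count inversions — for each element, later elements that are smaller:
34: 33, 28, 27, 24, 16, 14, 15 → 7
33: 28, 27, 24, 16, 14, 15 → 6
28: 27, 24, 16, 14, 15 → 5
27: 24, 16, 14, 15 → 4
24: 16, 14, 15 → 3
16: 14, 15 → 2
14: none → 0
15: none → 0
Total inversions: 7 + 6 + 5 + 4 + 3 + 2 + 0 + 0 = 27

27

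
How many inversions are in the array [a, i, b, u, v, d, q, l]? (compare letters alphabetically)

There are 9 out-of-order pairs.

Element-by-element contributions:
a → none → 0
i → b, d → 2
b → none → 0
u → d, q, l → 3
v → d, q, l → 3
d → none → 0
q → l → 1
l → none → 0
Sum: 0 + 2 + 0 + 3 + 3 + 0 + 1 + 0 = 9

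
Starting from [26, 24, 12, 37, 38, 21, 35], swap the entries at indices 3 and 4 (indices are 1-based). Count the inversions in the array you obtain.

10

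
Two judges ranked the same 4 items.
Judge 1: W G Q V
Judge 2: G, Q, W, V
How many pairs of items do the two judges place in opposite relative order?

Assign each item its position (1..4) in the first ordering, then rewrite the second ordering as that position sequence:
positions: W→1, G→2, Q→3, V→4
second ordering as positions: [2, 3, 1, 4]
Discordant pairs = inversions in this position sequence.
2: 1 → 1
3: 1 → 1
1: 0
4: 0
Total: 1 + 1 + 0 + 0 = 2

2 discordant pairs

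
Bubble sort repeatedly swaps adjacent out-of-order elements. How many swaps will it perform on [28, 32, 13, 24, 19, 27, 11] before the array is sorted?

Adjacent swaps: 15

The minimum number of adjacent swaps to sort an array equals its inversion count, since every such swap removes exactly one inversion.
Count inversions — for each element, later elements that are smaller:
28: 13, 24, 19, 27, 11 → 5
32: 13, 24, 19, 27, 11 → 5
13: 11 → 1
24: 19, 11 → 2
19: 11 → 1
27: 11 → 1
11: none → 0
Total inversions: 5 + 5 + 1 + 2 + 1 + 1 + 0 = 15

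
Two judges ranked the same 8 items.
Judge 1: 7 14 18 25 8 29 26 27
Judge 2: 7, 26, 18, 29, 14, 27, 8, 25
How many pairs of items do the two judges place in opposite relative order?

12 discordant pairs

Assign each item its position (1..8) in the first ordering, then rewrite the second ordering as that position sequence:
positions: 7→1, 14→2, 18→3, 25→4, 8→5, 29→6, 26→7, 27→8
second ordering as positions: [1, 7, 3, 6, 2, 8, 5, 4]
Discordant pairs = inversions in this position sequence.
1: 0
7: 3, 6, 2, 5, 4 → 5
3: 2 → 1
6: 2, 5, 4 → 3
2: 0
8: 5, 4 → 2
5: 4 → 1
4: 0
Total: 0 + 5 + 1 + 3 + 0 + 2 + 1 + 0 = 12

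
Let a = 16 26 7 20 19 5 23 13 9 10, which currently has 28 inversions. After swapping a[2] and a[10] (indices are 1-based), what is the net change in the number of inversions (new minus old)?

-9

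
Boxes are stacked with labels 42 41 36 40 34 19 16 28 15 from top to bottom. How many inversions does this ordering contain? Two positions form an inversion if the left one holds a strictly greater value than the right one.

Element-by-element contributions:
42 → 41, 36, 40, 34, 19, 16, 28, 15 → 8
41 → 36, 40, 34, 19, 16, 28, 15 → 7
36 → 34, 19, 16, 28, 15 → 5
40 → 34, 19, 16, 28, 15 → 5
34 → 19, 16, 28, 15 → 4
19 → 16, 15 → 2
16 → 15 → 1
28 → 15 → 1
15 → none → 0
Sum: 8 + 7 + 5 + 5 + 4 + 2 + 1 + 1 + 0 = 33

Out-of-order pairs: 33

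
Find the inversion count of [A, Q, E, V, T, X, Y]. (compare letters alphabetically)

2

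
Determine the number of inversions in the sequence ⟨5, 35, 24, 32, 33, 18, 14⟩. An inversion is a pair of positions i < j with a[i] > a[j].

12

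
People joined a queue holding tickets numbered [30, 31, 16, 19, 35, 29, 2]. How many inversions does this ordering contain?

13

For each element, count later entries that are smaller:
30 → 16, 19, 29, 2 → 4
31 → 16, 19, 29, 2 → 4
16 → 2 → 1
19 → 2 → 1
35 → 29, 2 → 2
29 → 2 → 1
2 → none → 0
Sum: 4 + 4 + 1 + 1 + 2 + 1 + 0 = 13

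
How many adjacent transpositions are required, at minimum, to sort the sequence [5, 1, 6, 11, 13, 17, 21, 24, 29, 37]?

1

Minimum adjacent swaps = number of inversions (each swap of adjacent out-of-order elements removes one inversion and no swap can remove more).
Count inversions — for each element, later elements that are smaller:
5: 1 → 1
1: none → 0
6: none → 0
11: none → 0
13: none → 0
17: none → 0
21: none → 0
24: none → 0
29: none → 0
37: none → 0
Total inversions: 1 + 0 + 0 + 0 + 0 + 0 + 0 + 0 + 0 + 0 = 1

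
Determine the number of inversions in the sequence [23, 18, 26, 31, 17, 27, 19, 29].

11

For each element, count later entries that are smaller:
23: 3
18: 1
26: 2
31: 4
17: 0
27: 1
19: 0
29: 0
Sum: 3 + 1 + 2 + 4 + 0 + 1 + 0 + 0 = 11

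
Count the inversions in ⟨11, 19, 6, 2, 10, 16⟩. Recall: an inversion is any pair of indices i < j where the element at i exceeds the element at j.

Count, for each position, how many later elements it exceeds:
11 → 6, 2, 10 → 3
19 → 6, 2, 10, 16 → 4
6 → 2 → 1
2 → none → 0
10 → none → 0
16 → none → 0
Sum: 3 + 4 + 1 + 0 + 0 + 0 = 8

8 inversions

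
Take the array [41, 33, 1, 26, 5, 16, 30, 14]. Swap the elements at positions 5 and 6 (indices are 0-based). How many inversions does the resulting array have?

19 inversions

Positions 5 and 6 hold 16 and 30; after swapping, the array is [41, 33, 1, 26, 5, 30, 16, 14].
For each element, count later entries that are smaller:
41: 7
33: 6
1: 0
26: 3
5: 0
30: 2
16: 1
14: 0
Sum: 7 + 6 + 0 + 3 + 0 + 2 + 1 + 0 = 19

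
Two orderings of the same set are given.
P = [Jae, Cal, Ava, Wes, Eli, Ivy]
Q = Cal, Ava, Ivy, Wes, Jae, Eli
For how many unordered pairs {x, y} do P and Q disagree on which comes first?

6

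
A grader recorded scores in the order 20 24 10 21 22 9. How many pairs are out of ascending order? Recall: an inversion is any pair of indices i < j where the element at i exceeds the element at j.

9

Out-of-order index pairs (1-indexed):
(1,3): 20 > 10
(1,6): 20 > 9
(2,3): 24 > 10
(2,4): 24 > 21
(2,5): 24 > 22
(2,6): 24 > 9
(3,6): 10 > 9
(4,6): 21 > 9
(5,6): 22 > 9
That's 9 pairs.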